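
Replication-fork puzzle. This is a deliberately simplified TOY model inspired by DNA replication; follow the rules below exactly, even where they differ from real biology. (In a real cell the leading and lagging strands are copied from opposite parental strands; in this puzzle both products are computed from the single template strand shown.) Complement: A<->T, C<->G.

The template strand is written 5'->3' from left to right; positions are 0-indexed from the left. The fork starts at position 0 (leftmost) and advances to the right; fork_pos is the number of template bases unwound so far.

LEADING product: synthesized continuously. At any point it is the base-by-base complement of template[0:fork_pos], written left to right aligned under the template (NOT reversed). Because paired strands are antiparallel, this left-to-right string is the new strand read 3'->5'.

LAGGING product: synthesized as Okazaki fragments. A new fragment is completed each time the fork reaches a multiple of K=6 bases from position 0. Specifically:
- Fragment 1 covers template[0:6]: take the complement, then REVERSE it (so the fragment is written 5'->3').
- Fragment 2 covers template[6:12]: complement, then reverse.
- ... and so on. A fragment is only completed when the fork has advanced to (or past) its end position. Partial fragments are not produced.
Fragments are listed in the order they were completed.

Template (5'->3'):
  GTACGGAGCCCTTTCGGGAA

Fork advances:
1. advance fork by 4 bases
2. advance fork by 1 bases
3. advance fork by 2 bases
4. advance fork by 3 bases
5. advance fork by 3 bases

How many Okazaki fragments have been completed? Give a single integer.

Answer: 2

Derivation:
Step 1: advance 4 -> fork_pos = 0 + 4 = 4. Next multiple of 6 is 6 (not reached); still 0 fragment(s).
Step 2: advance 1 -> fork_pos = 4 + 1 = 5. Next multiple of 6 is 6 (not reached); still 0 fragment(s).
Step 3: advance 2 -> fork_pos = 5 + 2 = 7. Reached multiple(s) of 6: 6 -> fragment 1 completed (1 total).
Step 4: advance 3 -> fork_pos = 7 + 3 = 10. Next multiple of 6 is 12 (not reached); still 1 fragment(s).
Step 5: advance 3 -> fork_pos = 10 + 3 = 13. Reached multiple(s) of 6: 12 -> fragment 2 completed (2 total).
Check: final fork_pos = 13; the multiples of 6 that are <= 13 are 6..12 -> 13 // 6 = 2 completed fragment(s).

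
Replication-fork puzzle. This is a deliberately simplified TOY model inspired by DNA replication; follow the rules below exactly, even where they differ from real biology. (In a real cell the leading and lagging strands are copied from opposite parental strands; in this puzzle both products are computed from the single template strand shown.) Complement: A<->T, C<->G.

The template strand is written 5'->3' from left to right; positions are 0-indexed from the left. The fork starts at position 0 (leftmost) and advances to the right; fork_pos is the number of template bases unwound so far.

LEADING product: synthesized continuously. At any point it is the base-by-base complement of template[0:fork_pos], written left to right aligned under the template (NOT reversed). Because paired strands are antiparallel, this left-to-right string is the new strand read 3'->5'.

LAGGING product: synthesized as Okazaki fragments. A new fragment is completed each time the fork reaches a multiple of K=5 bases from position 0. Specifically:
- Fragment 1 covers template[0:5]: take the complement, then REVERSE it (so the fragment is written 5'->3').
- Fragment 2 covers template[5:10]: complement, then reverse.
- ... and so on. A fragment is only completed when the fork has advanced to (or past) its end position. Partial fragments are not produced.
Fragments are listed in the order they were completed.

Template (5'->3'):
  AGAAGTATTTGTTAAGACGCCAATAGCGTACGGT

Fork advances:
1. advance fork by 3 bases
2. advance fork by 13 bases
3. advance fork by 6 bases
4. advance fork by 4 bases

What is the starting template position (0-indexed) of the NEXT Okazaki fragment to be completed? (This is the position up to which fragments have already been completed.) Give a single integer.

Step 1: advance 3 -> fork_pos = 0 + 3 = 3. Next multiple of 5 is 5 (not reached); still 0 fragment(s).
Step 2: advance 13 -> fork_pos = 3 + 13 = 16. Reached multiple(s) of 5: 5, 10, 15 -> fragments 1-3 completed (3 total).
Step 3: advance 6 -> fork_pos = 16 + 6 = 22. Reached multiple(s) of 5: 20 -> fragment 4 completed (4 total).
Step 4: advance 4 -> fork_pos = 22 + 4 = 26. Reached multiple(s) of 5: 25 -> fragment 5 completed (5 total).
5 fragment(s) completed, covering template[0:25] (5 x 5 = 25). The next fragment, fragment 6, covers template[25:30], so it starts at position 25.

Answer: 25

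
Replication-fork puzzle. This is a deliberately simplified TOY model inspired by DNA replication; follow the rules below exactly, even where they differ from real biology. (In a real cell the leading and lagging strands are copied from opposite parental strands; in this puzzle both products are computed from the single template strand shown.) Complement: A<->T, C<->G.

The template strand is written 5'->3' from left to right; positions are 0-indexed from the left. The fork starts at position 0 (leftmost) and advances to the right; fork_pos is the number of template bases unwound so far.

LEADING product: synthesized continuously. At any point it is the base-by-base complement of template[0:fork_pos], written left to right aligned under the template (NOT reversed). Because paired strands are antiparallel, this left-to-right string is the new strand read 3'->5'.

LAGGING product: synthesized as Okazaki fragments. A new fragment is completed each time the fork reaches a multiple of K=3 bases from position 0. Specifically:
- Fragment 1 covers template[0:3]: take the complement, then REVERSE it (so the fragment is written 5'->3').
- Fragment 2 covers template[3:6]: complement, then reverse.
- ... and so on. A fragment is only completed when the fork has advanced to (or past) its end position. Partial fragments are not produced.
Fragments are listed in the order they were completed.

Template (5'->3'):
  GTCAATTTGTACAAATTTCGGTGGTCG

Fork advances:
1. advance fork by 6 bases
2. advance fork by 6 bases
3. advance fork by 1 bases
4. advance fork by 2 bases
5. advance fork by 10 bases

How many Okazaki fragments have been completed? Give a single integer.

Answer: 8

Derivation:
Step 1: advance 6 -> fork_pos = 0 + 6 = 6. Reached multiple(s) of 3: 3, 6 -> fragments 1-2 completed (2 total).
Step 2: advance 6 -> fork_pos = 6 + 6 = 12. Reached multiple(s) of 3: 9, 12 -> fragments 3-4 completed (4 total).
Step 3: advance 1 -> fork_pos = 12 + 1 = 13. Next multiple of 3 is 15 (not reached); still 4 fragment(s).
Step 4: advance 2 -> fork_pos = 13 + 2 = 15. Reached multiple(s) of 3: 15 -> fragment 5 completed (5 total).
Step 5: advance 10 -> fork_pos = 15 + 10 = 25. Reached multiple(s) of 3: 18, 21, 24 -> fragments 6-8 completed (8 total).
Check: final fork_pos = 25; the multiples of 3 that are <= 25 are 3..24 -> 25 // 3 = 8 completed fragment(s).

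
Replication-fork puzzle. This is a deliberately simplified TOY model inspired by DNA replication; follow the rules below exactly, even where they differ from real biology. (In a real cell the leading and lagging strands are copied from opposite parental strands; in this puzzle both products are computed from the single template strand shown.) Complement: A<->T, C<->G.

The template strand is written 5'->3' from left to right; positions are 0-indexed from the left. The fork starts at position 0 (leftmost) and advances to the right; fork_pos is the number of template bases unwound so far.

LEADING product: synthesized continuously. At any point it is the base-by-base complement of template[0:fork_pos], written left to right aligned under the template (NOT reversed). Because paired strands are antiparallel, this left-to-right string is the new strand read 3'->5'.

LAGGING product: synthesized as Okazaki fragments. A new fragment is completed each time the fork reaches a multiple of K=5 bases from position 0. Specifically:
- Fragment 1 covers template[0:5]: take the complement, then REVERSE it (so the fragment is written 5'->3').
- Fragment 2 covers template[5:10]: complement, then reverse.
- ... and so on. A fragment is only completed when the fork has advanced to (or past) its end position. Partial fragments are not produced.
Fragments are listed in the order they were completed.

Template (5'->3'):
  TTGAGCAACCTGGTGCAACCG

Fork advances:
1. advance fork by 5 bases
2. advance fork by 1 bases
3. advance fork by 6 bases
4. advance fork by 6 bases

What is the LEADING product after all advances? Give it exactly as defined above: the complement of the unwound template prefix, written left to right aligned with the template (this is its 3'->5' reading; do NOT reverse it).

Step 1: advance 5 -> fork_pos = 0 + 5 = 5.
Step 2: advance 1 -> fork_pos = 5 + 1 = 6.
Step 3: advance 6 -> fork_pos = 6 + 6 = 12.
Step 4: advance 6 -> fork_pos = 12 + 6 = 18.
Unwound prefix: template[0:18] = TTGAGCAACCTGGTGCAA
Complement it base by base (A<->T, C<->G), keeping left-to-right order:
  [0:5] TTGAG -> AACTC
  [5:10] CAACC -> GTTGG
  [10:15] TGGTG -> ACCAC
  [15:18] CAA -> GTT
Concatenate: AACTCGTTGGACCACGTT (length 18; written aligned with the template, i.e. 3'->5').

Answer: AACTCGTTGGACCACGTT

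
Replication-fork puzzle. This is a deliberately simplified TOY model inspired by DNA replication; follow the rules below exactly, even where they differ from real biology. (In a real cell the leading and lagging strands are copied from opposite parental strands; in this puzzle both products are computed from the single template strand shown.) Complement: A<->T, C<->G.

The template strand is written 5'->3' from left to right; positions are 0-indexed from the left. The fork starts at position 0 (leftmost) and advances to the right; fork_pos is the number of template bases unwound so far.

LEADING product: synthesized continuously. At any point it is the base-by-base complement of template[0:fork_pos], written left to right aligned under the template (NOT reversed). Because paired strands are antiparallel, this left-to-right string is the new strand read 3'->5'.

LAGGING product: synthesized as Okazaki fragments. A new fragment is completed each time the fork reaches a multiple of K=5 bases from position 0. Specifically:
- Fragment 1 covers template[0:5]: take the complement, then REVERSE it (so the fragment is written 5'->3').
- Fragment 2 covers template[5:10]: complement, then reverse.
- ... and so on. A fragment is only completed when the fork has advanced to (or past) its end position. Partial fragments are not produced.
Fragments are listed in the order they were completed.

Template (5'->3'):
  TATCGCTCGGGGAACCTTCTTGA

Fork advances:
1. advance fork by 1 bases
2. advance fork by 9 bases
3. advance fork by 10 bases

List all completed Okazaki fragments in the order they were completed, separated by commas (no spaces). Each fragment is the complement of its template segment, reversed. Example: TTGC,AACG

Answer: CGATA,CCGAG,GTTCC,AGAAG

Derivation:
Step 1: advance 1 -> fork_pos = 0 + 1 = 1. Next multiple of 5 is 5 (not reached); still 0 fragment(s).
Step 2: advance 9 -> fork_pos = 1 + 9 = 10. Reached multiple(s) of 5: 5, 10 -> fragments 1-2 completed (2 total).
Step 3: advance 10 -> fork_pos = 10 + 10 = 20. Reached multiple(s) of 5: 15, 20 -> fragments 3-4 completed (4 total).
Final fork_pos = 20, so 4 fragment(s) are complete. Build each: template segment -> complement -> reverse.
Fragment 1: template[0:5] = TATCG -> complement ATAGC -> reversed CGATA
Fragment 2: template[5:10] = CTCGG -> complement GAGCC -> reversed CCGAG
Fragment 3: template[10:15] = GGAAC -> complement CCTTG -> reversed GTTCC
Fragment 4: template[15:20] = CTTCT -> complement GAAGA -> reversed AGAAG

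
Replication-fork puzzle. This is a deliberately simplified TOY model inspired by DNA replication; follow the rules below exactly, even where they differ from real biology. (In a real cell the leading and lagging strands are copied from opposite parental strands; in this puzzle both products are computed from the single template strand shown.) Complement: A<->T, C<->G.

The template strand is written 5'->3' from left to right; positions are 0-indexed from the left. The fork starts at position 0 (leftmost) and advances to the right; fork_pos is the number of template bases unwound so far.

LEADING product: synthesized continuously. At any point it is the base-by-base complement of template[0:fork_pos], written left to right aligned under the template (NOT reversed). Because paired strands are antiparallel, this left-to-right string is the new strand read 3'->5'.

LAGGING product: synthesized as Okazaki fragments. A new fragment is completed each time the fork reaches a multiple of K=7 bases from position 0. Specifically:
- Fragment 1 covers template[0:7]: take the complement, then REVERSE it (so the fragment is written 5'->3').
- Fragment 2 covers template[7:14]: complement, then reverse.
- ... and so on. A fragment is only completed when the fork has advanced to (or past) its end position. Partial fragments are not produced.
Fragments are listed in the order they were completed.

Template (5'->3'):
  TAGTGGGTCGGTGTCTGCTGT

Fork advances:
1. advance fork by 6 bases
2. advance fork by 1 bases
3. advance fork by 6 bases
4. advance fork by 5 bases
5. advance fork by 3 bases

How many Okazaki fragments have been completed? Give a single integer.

Step 1: advance 6 -> fork_pos = 0 + 6 = 6. Next multiple of 7 is 7 (not reached); still 0 fragment(s).
Step 2: advance 1 -> fork_pos = 6 + 1 = 7. Reached multiple(s) of 7: 7 -> fragment 1 completed (1 total).
Step 3: advance 6 -> fork_pos = 7 + 6 = 13. Next multiple of 7 is 14 (not reached); still 1 fragment(s).
Step 4: advance 5 -> fork_pos = 13 + 5 = 18. Reached multiple(s) of 7: 14 -> fragment 2 completed (2 total).
Step 5: advance 3 -> fork_pos = 18 + 3 = 21. Reached multiple(s) of 7: 21 -> fragment 3 completed (3 total).
Check: final fork_pos = 21; the multiples of 7 that are <= 21 are 7..21 -> 21 // 7 = 3 completed fragment(s).

Answer: 3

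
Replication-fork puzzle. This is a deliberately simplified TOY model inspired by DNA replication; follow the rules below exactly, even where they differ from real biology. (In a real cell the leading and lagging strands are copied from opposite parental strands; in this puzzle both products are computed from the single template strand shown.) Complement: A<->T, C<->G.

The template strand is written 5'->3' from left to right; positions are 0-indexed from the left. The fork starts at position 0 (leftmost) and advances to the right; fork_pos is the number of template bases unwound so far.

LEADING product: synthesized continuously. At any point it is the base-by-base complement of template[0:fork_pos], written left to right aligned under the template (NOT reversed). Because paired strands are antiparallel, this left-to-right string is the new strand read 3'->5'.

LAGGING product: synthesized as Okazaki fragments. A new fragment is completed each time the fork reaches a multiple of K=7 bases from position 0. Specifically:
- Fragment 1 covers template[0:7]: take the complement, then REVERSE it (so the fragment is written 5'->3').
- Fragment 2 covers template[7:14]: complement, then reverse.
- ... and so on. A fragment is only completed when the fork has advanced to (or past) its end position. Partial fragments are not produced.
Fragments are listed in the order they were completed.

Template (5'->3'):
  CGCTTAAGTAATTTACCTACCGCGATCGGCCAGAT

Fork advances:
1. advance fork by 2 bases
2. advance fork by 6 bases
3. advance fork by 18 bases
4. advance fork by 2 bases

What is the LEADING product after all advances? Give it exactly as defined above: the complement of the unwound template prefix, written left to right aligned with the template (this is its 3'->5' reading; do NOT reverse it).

Answer: GCGAATTCATTAAATGGATGGCGCTAGC

Derivation:
Step 1: advance 2 -> fork_pos = 0 + 2 = 2.
Step 2: advance 6 -> fork_pos = 2 + 6 = 8.
Step 3: advance 18 -> fork_pos = 8 + 18 = 26.
Step 4: advance 2 -> fork_pos = 26 + 2 = 28.
Unwound prefix: template[0:28] = CGCTTAAGTAATTTACCTACCGCGATCG
Complement it base by base (A<->T, C<->G), keeping left-to-right order:
  [0:5] CGCTT -> GCGAA
  [5:10] AAGTA -> TTCAT
  [10:15] ATTTA -> TAAAT
  [15:20] CCTAC -> GGATG
  [20:25] CGCGA -> GCGCT
  [25:28] TCG -> AGC
Concatenate: GCGAATTCATTAAATGGATGGCGCTAGC (length 28; written aligned with the template, i.e. 3'->5').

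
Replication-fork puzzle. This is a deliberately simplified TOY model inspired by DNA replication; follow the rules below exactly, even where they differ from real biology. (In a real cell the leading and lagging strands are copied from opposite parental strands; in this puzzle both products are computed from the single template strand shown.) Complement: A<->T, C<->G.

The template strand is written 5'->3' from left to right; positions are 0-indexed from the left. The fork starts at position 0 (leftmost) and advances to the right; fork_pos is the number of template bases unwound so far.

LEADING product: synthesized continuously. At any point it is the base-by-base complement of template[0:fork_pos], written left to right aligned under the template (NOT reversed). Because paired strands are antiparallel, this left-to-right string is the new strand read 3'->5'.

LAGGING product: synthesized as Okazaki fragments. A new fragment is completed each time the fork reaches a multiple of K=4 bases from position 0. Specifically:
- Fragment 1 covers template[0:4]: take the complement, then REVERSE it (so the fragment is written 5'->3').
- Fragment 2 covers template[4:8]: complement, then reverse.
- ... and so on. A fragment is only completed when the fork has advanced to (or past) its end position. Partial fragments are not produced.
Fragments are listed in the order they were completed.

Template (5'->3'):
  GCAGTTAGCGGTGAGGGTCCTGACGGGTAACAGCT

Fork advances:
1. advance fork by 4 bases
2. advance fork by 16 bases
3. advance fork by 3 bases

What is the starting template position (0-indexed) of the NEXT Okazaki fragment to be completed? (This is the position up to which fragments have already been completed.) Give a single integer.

Answer: 20

Derivation:
Step 1: advance 4 -> fork_pos = 0 + 4 = 4. Reached multiple(s) of 4: 4 -> fragment 1 completed (1 total).
Step 2: advance 16 -> fork_pos = 4 + 16 = 20. Reached multiple(s) of 4: 8, 12, 16, 20 -> fragments 2-5 completed (5 total).
Step 3: advance 3 -> fork_pos = 20 + 3 = 23. Next multiple of 4 is 24 (not reached); still 5 fragment(s).
5 fragment(s) completed, covering template[0:20] (5 x 4 = 20). The next fragment, fragment 6, covers template[20:24], so it starts at position 20.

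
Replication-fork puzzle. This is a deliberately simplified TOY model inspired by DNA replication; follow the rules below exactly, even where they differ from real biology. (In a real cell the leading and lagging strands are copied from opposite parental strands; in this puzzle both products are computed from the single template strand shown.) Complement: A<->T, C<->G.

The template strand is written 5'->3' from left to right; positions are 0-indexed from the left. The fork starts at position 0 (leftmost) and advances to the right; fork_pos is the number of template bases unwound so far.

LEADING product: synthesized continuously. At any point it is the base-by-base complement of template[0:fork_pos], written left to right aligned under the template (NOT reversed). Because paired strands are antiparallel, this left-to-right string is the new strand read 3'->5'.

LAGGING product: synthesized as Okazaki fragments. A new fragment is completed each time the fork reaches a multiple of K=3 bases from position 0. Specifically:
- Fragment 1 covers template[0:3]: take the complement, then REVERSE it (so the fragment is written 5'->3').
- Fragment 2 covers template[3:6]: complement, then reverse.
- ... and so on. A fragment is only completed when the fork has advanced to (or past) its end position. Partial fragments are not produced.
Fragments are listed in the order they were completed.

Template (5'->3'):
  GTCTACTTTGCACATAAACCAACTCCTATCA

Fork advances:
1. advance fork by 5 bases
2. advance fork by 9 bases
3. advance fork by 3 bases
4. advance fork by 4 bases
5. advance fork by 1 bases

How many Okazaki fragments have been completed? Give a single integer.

Answer: 7

Derivation:
Step 1: advance 5 -> fork_pos = 0 + 5 = 5. Reached multiple(s) of 3: 3 -> fragment 1 completed (1 total).
Step 2: advance 9 -> fork_pos = 5 + 9 = 14. Reached multiple(s) of 3: 6, 9, 12 -> fragments 2-4 completed (4 total).
Step 3: advance 3 -> fork_pos = 14 + 3 = 17. Reached multiple(s) of 3: 15 -> fragment 5 completed (5 total).
Step 4: advance 4 -> fork_pos = 17 + 4 = 21. Reached multiple(s) of 3: 18, 21 -> fragments 6-7 completed (7 total).
Step 5: advance 1 -> fork_pos = 21 + 1 = 22. Next multiple of 3 is 24 (not reached); still 7 fragment(s).
Check: final fork_pos = 22; the multiples of 3 that are <= 22 are 3..21 -> 22 // 3 = 7 completed fragment(s).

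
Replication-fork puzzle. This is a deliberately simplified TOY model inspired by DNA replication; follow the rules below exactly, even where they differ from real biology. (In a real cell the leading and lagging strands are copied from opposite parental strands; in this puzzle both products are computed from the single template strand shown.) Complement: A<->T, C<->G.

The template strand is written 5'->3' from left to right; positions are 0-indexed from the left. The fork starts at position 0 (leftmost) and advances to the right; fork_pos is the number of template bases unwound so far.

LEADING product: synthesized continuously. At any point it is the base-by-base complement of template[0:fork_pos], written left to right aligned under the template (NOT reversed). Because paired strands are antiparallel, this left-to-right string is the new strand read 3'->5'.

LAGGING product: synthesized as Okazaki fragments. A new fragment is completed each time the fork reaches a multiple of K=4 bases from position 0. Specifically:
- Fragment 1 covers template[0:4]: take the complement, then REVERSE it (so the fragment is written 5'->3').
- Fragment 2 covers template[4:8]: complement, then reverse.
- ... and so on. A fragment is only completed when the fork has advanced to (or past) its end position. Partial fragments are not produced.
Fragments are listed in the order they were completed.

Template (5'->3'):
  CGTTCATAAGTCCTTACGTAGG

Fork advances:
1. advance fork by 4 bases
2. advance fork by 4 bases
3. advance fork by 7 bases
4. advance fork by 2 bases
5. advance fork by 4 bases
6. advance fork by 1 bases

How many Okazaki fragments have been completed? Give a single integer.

Answer: 5

Derivation:
Step 1: advance 4 -> fork_pos = 0 + 4 = 4. Reached multiple(s) of 4: 4 -> fragment 1 completed (1 total).
Step 2: advance 4 -> fork_pos = 4 + 4 = 8. Reached multiple(s) of 4: 8 -> fragment 2 completed (2 total).
Step 3: advance 7 -> fork_pos = 8 + 7 = 15. Reached multiple(s) of 4: 12 -> fragment 3 completed (3 total).
Step 4: advance 2 -> fork_pos = 15 + 2 = 17. Reached multiple(s) of 4: 16 -> fragment 4 completed (4 total).
Step 5: advance 4 -> fork_pos = 17 + 4 = 21. Reached multiple(s) of 4: 20 -> fragment 5 completed (5 total).
Step 6: advance 1 -> fork_pos = 21 + 1 = 22. Next multiple of 4 is 24 (not reached); still 5 fragment(s).
Check: final fork_pos = 22; the multiples of 4 that are <= 22 are 4..20 -> 22 // 4 = 5 completed fragment(s).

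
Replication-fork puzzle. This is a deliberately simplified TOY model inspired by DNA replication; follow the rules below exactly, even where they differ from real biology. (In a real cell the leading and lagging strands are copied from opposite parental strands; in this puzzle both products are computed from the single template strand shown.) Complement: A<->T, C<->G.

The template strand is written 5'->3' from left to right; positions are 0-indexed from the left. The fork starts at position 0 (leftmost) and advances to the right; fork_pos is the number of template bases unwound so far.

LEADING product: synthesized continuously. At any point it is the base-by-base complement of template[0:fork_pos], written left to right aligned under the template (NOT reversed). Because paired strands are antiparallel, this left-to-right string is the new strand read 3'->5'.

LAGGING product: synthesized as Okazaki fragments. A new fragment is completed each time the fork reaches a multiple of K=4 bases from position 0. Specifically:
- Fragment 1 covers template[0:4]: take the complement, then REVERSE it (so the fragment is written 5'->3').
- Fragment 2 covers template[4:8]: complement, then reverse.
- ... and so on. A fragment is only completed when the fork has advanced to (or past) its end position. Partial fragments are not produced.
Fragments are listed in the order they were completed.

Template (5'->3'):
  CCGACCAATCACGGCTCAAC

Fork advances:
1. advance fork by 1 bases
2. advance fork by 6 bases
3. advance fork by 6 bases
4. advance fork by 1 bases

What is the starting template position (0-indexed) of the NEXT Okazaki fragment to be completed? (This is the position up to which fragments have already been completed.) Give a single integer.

Answer: 12

Derivation:
Step 1: advance 1 -> fork_pos = 0 + 1 = 1. Next multiple of 4 is 4 (not reached); still 0 fragment(s).
Step 2: advance 6 -> fork_pos = 1 + 6 = 7. Reached multiple(s) of 4: 4 -> fragment 1 completed (1 total).
Step 3: advance 6 -> fork_pos = 7 + 6 = 13. Reached multiple(s) of 4: 8, 12 -> fragments 2-3 completed (3 total).
Step 4: advance 1 -> fork_pos = 13 + 1 = 14. Next multiple of 4 is 16 (not reached); still 3 fragment(s).
3 fragment(s) completed, covering template[0:12] (3 x 4 = 12). The next fragment, fragment 4, covers template[12:16], so it starts at position 12.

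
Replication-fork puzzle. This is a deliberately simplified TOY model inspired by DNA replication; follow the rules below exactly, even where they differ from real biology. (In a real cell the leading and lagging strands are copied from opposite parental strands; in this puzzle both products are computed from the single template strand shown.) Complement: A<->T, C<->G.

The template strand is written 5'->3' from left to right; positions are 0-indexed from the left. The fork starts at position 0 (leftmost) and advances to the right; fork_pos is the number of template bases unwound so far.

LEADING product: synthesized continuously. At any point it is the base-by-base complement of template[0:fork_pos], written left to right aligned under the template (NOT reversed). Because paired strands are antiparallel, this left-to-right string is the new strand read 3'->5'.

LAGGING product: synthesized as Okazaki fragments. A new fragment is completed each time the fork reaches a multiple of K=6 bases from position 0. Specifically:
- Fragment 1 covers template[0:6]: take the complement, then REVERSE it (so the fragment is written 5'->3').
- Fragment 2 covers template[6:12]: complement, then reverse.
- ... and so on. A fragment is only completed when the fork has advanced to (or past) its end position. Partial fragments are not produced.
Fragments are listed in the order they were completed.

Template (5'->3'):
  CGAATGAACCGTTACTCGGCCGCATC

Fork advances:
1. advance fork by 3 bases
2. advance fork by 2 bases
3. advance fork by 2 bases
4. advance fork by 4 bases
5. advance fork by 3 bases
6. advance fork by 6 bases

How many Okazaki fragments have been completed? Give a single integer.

Step 1: advance 3 -> fork_pos = 0 + 3 = 3. Next multiple of 6 is 6 (not reached); still 0 fragment(s).
Step 2: advance 2 -> fork_pos = 3 + 2 = 5. Next multiple of 6 is 6 (not reached); still 0 fragment(s).
Step 3: advance 2 -> fork_pos = 5 + 2 = 7. Reached multiple(s) of 6: 6 -> fragment 1 completed (1 total).
Step 4: advance 4 -> fork_pos = 7 + 4 = 11. Next multiple of 6 is 12 (not reached); still 1 fragment(s).
Step 5: advance 3 -> fork_pos = 11 + 3 = 14. Reached multiple(s) of 6: 12 -> fragment 2 completed (2 total).
Step 6: advance 6 -> fork_pos = 14 + 6 = 20. Reached multiple(s) of 6: 18 -> fragment 3 completed (3 total).
Check: final fork_pos = 20; the multiples of 6 that are <= 20 are 6..18 -> 20 // 6 = 3 completed fragment(s).

Answer: 3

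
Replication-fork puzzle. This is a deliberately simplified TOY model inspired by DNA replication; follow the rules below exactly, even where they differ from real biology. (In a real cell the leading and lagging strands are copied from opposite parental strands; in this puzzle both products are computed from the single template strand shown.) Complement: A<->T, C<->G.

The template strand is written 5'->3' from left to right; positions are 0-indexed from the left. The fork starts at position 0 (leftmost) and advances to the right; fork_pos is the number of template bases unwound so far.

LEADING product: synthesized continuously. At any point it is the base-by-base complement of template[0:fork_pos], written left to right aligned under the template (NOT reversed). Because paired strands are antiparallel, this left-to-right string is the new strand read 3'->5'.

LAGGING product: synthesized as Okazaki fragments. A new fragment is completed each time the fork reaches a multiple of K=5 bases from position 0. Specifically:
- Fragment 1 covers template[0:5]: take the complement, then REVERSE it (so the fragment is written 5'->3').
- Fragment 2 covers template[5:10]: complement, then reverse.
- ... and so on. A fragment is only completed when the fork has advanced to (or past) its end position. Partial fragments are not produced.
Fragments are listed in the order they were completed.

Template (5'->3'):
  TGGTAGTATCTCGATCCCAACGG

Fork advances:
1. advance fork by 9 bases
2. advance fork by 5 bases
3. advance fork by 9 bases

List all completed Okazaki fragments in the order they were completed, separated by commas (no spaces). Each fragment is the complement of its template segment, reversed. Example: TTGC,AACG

Step 1: advance 9 -> fork_pos = 0 + 9 = 9. Reached multiple(s) of 5: 5 -> fragment 1 completed (1 total).
Step 2: advance 5 -> fork_pos = 9 + 5 = 14. Reached multiple(s) of 5: 10 -> fragment 2 completed (2 total).
Step 3: advance 9 -> fork_pos = 14 + 9 = 23. Reached multiple(s) of 5: 15, 20 -> fragments 3-4 completed (4 total).
Final fork_pos = 23, so 4 fragment(s) are complete. Build each: template segment -> complement -> reverse.
Fragment 1: template[0:5] = TGGTA -> complement ACCAT -> reversed TACCA
Fragment 2: template[5:10] = GTATC -> complement CATAG -> reversed GATAC
Fragment 3: template[10:15] = TCGAT -> complement AGCTA -> reversed ATCGA
Fragment 4: template[15:20] = CCCAA -> complement GGGTT -> reversed TTGGG

Answer: TACCA,GATAC,ATCGA,TTGGG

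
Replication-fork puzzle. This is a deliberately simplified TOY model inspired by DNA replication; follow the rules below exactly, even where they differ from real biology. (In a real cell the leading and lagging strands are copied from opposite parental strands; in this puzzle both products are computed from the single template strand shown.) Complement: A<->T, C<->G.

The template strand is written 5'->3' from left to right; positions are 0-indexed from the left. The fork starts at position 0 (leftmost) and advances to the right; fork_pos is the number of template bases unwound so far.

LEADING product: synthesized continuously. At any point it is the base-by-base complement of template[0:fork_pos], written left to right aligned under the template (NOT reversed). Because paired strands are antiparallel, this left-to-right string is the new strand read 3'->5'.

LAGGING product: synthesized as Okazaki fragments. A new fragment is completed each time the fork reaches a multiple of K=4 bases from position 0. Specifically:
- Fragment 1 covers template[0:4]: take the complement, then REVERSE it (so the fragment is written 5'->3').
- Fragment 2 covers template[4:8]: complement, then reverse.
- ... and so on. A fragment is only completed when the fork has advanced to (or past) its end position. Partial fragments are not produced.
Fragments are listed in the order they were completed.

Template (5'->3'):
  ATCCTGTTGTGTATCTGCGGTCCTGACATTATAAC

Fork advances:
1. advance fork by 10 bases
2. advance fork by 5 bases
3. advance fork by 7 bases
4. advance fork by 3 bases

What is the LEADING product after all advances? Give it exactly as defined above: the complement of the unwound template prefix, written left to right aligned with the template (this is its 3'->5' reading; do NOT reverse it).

Answer: TAGGACAACACATAGACGCCAGGAC

Derivation:
Step 1: advance 10 -> fork_pos = 0 + 10 = 10.
Step 2: advance 5 -> fork_pos = 10 + 5 = 15.
Step 3: advance 7 -> fork_pos = 15 + 7 = 22.
Step 4: advance 3 -> fork_pos = 22 + 3 = 25.
Unwound prefix: template[0:25] = ATCCTGTTGTGTATCTGCGGTCCTG
Complement it base by base (A<->T, C<->G), keeping left-to-right order:
  [0:5] ATCCT -> TAGGA
  [5:10] GTTGT -> CAACA
  [10:15] GTATC -> CATAG
  [15:20] TGCGG -> ACGCC
  [20:25] TCCTG -> AGGAC
Concatenate: TAGGACAACACATAGACGCCAGGAC (length 25; written aligned with the template, i.e. 3'->5').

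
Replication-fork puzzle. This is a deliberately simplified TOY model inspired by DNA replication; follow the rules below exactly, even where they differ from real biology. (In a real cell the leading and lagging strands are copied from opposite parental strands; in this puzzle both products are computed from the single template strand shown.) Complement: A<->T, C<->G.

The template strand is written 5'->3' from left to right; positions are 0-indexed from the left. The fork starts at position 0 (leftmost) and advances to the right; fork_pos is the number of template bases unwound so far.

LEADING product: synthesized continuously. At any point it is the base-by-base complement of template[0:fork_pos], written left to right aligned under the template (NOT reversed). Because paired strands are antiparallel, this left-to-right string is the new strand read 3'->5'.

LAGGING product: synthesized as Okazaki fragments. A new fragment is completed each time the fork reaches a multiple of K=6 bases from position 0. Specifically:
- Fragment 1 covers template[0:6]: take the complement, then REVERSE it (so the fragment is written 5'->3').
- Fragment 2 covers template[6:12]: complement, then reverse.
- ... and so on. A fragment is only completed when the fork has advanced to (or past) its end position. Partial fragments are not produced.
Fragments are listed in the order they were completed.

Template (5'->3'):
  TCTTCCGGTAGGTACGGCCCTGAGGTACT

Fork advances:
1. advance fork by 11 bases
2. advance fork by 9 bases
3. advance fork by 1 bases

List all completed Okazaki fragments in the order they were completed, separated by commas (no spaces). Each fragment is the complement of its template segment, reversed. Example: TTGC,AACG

Answer: GGAAGA,CCTACC,GCCGTA

Derivation:
Step 1: advance 11 -> fork_pos = 0 + 11 = 11. Reached multiple(s) of 6: 6 -> fragment 1 completed (1 total).
Step 2: advance 9 -> fork_pos = 11 + 9 = 20. Reached multiple(s) of 6: 12, 18 -> fragments 2-3 completed (3 total).
Step 3: advance 1 -> fork_pos = 20 + 1 = 21. Next multiple of 6 is 24 (not reached); still 3 fragment(s).
Final fork_pos = 21, so 3 fragment(s) are complete. Build each: template segment -> complement -> reverse.
Fragment 1: template[0:6] = TCTTCC -> complement AGAAGG -> reversed GGAAGA
Fragment 2: template[6:12] = GGTAGG -> complement CCATCC -> reversed CCTACC
Fragment 3: template[12:18] = TACGGC -> complement ATGCCG -> reversed GCCGTA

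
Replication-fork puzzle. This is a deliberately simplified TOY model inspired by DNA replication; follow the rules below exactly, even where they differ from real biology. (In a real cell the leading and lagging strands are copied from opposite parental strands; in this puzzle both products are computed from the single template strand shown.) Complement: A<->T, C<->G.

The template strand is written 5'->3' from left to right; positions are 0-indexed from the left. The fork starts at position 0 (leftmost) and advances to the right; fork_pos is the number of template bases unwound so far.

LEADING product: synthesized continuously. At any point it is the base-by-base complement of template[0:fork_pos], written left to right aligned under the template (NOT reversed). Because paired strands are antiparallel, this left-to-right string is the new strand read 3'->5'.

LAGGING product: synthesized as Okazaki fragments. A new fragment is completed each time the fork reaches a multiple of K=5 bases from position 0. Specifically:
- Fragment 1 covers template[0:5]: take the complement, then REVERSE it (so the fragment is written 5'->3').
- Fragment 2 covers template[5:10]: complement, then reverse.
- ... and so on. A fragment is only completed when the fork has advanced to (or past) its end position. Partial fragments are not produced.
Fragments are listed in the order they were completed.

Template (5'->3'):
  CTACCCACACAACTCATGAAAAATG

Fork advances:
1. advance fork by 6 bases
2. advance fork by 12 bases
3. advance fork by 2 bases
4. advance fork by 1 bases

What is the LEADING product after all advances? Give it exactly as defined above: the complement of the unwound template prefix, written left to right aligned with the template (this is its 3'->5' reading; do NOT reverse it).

Step 1: advance 6 -> fork_pos = 0 + 6 = 6.
Step 2: advance 12 -> fork_pos = 6 + 12 = 18.
Step 3: advance 2 -> fork_pos = 18 + 2 = 20.
Step 4: advance 1 -> fork_pos = 20 + 1 = 21.
Unwound prefix: template[0:21] = CTACCCACACAACTCATGAAA
Complement it base by base (A<->T, C<->G), keeping left-to-right order:
  [0:5] CTACC -> GATGG
  [5:10] CACAC -> GTGTG
  [10:15] AACTC -> TTGAG
  [15:20] ATGAA -> TACTT
  [20:21] A -> T
Concatenate: GATGGGTGTGTTGAGTACTTT (length 21; written aligned with the template, i.e. 3'->5').

Answer: GATGGGTGTGTTGAGTACTTT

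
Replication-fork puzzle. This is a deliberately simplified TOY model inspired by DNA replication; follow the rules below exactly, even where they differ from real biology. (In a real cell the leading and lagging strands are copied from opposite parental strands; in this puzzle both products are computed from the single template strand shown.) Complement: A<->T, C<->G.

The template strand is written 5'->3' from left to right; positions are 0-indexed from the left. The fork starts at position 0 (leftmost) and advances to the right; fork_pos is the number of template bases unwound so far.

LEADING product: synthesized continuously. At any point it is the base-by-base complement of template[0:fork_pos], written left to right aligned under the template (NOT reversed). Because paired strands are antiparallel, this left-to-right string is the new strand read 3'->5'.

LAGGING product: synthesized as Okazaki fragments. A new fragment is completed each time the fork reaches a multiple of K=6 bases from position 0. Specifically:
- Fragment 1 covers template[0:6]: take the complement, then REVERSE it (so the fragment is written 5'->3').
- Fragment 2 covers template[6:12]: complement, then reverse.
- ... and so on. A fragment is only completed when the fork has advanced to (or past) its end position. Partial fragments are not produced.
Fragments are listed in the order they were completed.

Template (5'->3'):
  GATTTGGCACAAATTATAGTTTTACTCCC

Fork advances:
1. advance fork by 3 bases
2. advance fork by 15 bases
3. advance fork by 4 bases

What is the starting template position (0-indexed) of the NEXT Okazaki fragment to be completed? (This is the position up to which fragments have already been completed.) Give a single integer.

Answer: 18

Derivation:
Step 1: advance 3 -> fork_pos = 0 + 3 = 3. Next multiple of 6 is 6 (not reached); still 0 fragment(s).
Step 2: advance 15 -> fork_pos = 3 + 15 = 18. Reached multiple(s) of 6: 6, 12, 18 -> fragments 1-3 completed (3 total).
Step 3: advance 4 -> fork_pos = 18 + 4 = 22. Next multiple of 6 is 24 (not reached); still 3 fragment(s).
3 fragment(s) completed, covering template[0:18] (3 x 6 = 18). The next fragment, fragment 4, covers template[18:24], so it starts at position 18.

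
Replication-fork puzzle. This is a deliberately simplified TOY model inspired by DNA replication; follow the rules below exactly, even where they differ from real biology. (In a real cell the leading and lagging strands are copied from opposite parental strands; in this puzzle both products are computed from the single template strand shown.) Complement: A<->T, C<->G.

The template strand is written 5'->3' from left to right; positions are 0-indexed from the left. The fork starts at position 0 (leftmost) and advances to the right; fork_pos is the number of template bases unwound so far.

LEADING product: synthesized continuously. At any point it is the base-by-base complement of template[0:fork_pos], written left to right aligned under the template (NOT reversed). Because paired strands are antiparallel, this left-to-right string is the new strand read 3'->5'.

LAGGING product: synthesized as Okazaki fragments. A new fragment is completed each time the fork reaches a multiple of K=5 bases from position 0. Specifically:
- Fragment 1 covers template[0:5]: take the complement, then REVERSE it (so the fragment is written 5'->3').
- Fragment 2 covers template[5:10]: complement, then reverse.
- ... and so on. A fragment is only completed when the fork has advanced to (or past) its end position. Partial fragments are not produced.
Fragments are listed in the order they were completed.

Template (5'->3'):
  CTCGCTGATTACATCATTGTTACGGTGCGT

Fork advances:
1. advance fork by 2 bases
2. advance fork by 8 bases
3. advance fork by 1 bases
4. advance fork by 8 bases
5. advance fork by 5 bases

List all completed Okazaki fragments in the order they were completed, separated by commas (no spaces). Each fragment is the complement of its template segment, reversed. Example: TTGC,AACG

Answer: GCGAG,AATCA,GATGT,ACAAT

Derivation:
Step 1: advance 2 -> fork_pos = 0 + 2 = 2. Next multiple of 5 is 5 (not reached); still 0 fragment(s).
Step 2: advance 8 -> fork_pos = 2 + 8 = 10. Reached multiple(s) of 5: 5, 10 -> fragments 1-2 completed (2 total).
Step 3: advance 1 -> fork_pos = 10 + 1 = 11. Next multiple of 5 is 15 (not reached); still 2 fragment(s).
Step 4: advance 8 -> fork_pos = 11 + 8 = 19. Reached multiple(s) of 5: 15 -> fragment 3 completed (3 total).
Step 5: advance 5 -> fork_pos = 19 + 5 = 24. Reached multiple(s) of 5: 20 -> fragment 4 completed (4 total).
Final fork_pos = 24, so 4 fragment(s) are complete. Build each: template segment -> complement -> reverse.
Fragment 1: template[0:5] = CTCGC -> complement GAGCG -> reversed GCGAG
Fragment 2: template[5:10] = TGATT -> complement ACTAA -> reversed AATCA
Fragment 3: template[10:15] = ACATC -> complement TGTAG -> reversed GATGT
Fragment 4: template[15:20] = ATTGT -> complement TAACA -> reversed ACAAT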